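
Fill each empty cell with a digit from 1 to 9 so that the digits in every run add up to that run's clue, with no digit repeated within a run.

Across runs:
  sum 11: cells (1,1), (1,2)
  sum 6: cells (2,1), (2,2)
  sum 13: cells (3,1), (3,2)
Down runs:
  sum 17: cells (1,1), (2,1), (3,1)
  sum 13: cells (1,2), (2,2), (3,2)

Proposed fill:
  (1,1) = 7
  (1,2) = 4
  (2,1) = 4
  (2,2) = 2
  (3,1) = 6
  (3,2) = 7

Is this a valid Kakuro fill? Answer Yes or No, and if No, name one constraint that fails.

Yes

Across: 7+4=11; 4+2=6; 6+7=13. Down: 7+4+6=17; 4+2+7=13. No digit repeats within any run.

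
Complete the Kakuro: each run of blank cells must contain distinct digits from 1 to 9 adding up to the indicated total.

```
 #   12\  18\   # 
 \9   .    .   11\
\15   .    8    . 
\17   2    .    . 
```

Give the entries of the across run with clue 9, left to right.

6 3

No cell is forced outright now. R3C2 can only be 6 or 7 or 9 (the digits allowed by both its 17 across and its 18 down). If R3C2 = 6: that forces R1C2 = 4, R3C3 = 9, after which R1C1 would have to be in {5} for the 9 across but in {1,3,4,6,7,9} for the 12 down — contradiction. If R3C2 = 9: that forces R1C2 = 1, R3C3 = 6, after which R1C1 would have to be in {8} for the 9 across but in {1,3,4,6,7,9} for the 12 down — contradiction. So R3C2 = 7.
R1C2 = 18 − 15 = 3 completes the 18 down.
R3C3 = 17 − 9 = 8 completes the 17 across.
R1C1 = 9 − 3 = 6 completes the 9 across.
R2C1 = 12 − 8 = 4 completes the 12 down.
R2C3 = 15 − 12 = 3 completes the 15 across.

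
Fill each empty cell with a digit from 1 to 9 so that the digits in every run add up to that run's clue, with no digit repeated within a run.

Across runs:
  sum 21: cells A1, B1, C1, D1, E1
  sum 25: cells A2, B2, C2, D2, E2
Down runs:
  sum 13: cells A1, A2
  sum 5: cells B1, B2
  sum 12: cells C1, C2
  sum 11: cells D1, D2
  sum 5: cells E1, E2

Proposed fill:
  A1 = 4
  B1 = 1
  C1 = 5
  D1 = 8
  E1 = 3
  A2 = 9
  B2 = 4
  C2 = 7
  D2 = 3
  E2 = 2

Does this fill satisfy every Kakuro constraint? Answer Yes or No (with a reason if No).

Across: 4+1+5+8+3=21; 9+4+7+3+2=25. Down: 4+9=13; 1+4=5; 5+7=12; 8+3=11; 3+2=5. No digit repeats within any run.

Yes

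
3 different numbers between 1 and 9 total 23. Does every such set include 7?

No

The only way to make 23 from 3 distinct digits is {6,8,9}, which does not contain 7.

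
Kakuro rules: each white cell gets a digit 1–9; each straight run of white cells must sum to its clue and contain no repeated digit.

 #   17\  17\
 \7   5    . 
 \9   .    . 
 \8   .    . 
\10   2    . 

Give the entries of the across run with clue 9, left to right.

3, 6

R1C2 = 7 − 5 = 2 completes the 7 across.
R4C2 = 10 − 2 = 8 completes the 10 across.
No cell is forced outright now. R3C2 can only be 1 or 3 or 6 (the digits allowed by both its 8 across and its 17 down). If R3C2 = 3: that forces R2C2 = 4, after which R3C1 would have to be in {5} for the 8 across but in {1,3,4,6,7,9} for the 17 down — contradiction. If R3C2 = 6: that forces R2C2 = 1, after which R3C1 would have to be in {2} for the 8 across but in {1,3,4,6,7,9} for the 17 down — contradiction. So R3C2 = 1.
R2C2 = 17 − 11 = 6 completes the 17 down.
R3C1 = 8 − 1 = 7 completes the 8 across.
R2C1 = 9 − 6 = 3 completes the 9 across.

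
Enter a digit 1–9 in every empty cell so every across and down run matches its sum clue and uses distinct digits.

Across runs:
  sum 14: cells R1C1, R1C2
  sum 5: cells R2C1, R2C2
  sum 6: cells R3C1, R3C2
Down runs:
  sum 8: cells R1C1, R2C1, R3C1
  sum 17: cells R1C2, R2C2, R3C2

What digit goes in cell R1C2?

9

The 14 across and the 8 down share only 5, so R1C1 = 5.
R1C2 = 14 − 5 = 9 completes the 14 across.
Nothing is forced directly, so branch on R2C1, whose candidates are 1 or 2. If R2C1 = 1: then R2C2 would have to be in {4} for the 5 across but in {1,2,3,5,6,7} for the 17 down — contradiction. So R2C1 = 2.
R2C2 = 5 − 2 = 3 completes the 5 across.
R3C1 = 8 − 7 = 1 completes the 8 down.
R3C2 = 6 − 1 = 5 completes the 6 across.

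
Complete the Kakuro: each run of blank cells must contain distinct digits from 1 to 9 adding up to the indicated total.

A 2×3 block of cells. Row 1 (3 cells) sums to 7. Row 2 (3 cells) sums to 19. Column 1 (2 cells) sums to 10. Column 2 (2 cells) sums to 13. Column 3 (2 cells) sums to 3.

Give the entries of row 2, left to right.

7 in 3 cells must be {1,2,4}; 3 in 2 cells must be {1,2}.
The 7 across and the 13 down share only 4, so (1,2) = 4.
(2,2) = 13 − 4 = 9 completes the 13 down.
Given what's placed, (2,3) must be 2 to fit the 19 across and 3 down.
(1,3) = 3 − 2 = 1 completes the 3 down.
(2,1) = 19 − 11 = 8 completes the 19 across.
(1,1) = 7 − 5 = 2 completes the 7 across.

8, 9, 2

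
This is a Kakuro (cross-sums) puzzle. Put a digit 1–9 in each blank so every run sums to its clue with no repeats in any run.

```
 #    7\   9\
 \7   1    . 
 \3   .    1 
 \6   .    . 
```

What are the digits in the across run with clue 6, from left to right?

4, 2

3 in 2 cells must be {1,2}; 7 in 3 cells must be {1,2,4}.
R1C2 = 7 − 1 = 6 completes the 7 across.
R2C1 = 3 − 1 = 2 completes the 3 across.
R3C1 = 7 − 3 = 4 completes the 7 down.
R3C2 = 6 − 4 = 2 completes the 6 across.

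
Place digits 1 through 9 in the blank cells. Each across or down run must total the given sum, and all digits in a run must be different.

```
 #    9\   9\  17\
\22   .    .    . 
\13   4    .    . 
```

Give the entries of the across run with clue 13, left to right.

17 in 2 cells must be {8,9}.
R1C1 = 9 − 4 = 5 completes the 9 down.
Given what's placed, R1C2 must be 8 to fit the 22 across and 9 down.
R1C3 = 22 − 13 = 9 completes the 22 across.
R2C2 = 9 − 8 = 1 completes the 9 down.
R2C3 = 13 − 5 = 8 completes the 13 across.

4 1 8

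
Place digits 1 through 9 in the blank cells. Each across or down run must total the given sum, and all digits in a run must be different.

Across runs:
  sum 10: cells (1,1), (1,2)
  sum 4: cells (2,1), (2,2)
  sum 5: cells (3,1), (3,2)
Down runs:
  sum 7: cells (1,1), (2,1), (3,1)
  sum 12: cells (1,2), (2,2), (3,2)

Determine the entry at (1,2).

4 in 2 cells must be {1,3}; 7 in 3 cells must be {1,2,4}.
The 4 across and the 7 down share only 1, so (2,1) = 1.
(2,2) = 4 − 1 = 3 completes the 4 across.
Nothing is forced directly, so branch on (1,1), whose candidates are 2 or 4. If (1,1) = 4: then (1,2) would have to be in {6} for the 10 across but in {1,2,4,5,7,8} for the 12 down — contradiction. So (1,1) = 2.
(1,2) = 10 − 2 = 8 completes the 10 across.
(3,1) = 7 − 3 = 4 completes the 7 down.
(3,2) = 5 − 4 = 1 completes the 5 across.

8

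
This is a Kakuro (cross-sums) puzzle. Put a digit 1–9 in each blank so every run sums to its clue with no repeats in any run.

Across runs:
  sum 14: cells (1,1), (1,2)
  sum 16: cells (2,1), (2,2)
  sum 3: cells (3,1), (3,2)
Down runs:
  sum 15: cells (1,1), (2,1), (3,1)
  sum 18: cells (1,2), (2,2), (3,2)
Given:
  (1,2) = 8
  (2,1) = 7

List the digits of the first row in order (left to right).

6 8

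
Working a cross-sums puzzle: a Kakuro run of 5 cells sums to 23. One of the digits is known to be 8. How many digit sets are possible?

5

5 distinct digits from 1–9 sum between 15 and 35.
Keeping only sets containing 8.
Enumerating: {1,2,3,8,9}, {1,2,5,7,8}, {1,3,4,7,8}, {1,3,5,6,8}, {2,3,4,6,8}.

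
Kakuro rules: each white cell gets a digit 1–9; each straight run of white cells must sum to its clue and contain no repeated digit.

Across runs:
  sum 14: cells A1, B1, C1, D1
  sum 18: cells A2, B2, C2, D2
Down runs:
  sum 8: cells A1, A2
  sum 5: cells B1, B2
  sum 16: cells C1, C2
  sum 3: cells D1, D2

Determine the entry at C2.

9

16 in 2 cells must be {7,9}; 3 in 2 cells must be {1,2}.
Only 7 fits C1 under both its across sum 14 and down sum 16.
C2 = 16 − 7 = 9 completes the 16 down.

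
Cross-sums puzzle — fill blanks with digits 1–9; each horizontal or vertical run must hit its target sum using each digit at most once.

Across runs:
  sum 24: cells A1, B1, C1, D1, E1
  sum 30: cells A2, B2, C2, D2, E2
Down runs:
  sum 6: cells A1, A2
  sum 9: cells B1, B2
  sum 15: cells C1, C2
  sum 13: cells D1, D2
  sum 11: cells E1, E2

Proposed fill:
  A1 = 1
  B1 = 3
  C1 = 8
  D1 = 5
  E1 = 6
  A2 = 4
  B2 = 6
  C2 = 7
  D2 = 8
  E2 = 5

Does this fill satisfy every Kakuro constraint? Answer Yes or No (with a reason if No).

No — the down run A1–A2 sums to 5, not 6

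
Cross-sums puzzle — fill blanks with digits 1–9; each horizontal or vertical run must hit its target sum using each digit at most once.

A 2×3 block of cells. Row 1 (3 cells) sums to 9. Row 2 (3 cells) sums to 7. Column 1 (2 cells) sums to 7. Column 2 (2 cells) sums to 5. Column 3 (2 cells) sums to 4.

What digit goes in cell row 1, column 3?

7 in 3 cells must be {1,2,4}; 4 in 2 cells must be {1,3}.
The 7 across and the 4 down share only 1, so (2,3) = 1.
(1,3) = 4 − 1 = 3 completes the 4 down.
Nothing is forced directly, so branch on (2,1), whose candidates are 2 or 4. If (2,1) = 4: then (1,1) would have to be in {1,2,4,5} for the 9 across but in {3} for the 7 down — contradiction. So (2,1) = 2.
(1,1) = 7 − 2 = 5 completes the 7 down.
(1,2) = 9 − 8 = 1 completes the 9 across.
(2,2) = 7 − 3 = 4 completes the 7 across.

3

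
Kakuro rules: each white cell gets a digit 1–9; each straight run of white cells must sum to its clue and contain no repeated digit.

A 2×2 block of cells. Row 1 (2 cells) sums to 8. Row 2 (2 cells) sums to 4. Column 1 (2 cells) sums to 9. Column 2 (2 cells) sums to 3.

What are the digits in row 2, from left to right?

3, 1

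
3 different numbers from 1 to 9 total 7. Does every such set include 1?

Yes

The only way to make 7 from 3 distinct digits is {1,2,4}, which contains 1.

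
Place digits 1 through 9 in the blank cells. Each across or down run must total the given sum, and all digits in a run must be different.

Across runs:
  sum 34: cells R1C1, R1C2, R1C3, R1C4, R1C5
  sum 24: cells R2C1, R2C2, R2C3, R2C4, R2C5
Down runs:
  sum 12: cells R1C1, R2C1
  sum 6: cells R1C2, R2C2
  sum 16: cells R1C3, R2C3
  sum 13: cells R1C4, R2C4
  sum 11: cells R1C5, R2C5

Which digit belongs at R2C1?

4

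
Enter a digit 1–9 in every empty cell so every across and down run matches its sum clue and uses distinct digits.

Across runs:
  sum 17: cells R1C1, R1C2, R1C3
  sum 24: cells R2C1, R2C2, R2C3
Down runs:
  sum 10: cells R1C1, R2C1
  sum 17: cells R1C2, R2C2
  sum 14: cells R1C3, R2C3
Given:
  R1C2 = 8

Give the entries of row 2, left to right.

7, 9, 8

24 in 3 cells must be {7,8,9}; 17 in 2 cells must be {8,9}.
R2C2 = 17 − 8 = 9 completes the 17 down.
R2C3 = 8: the only remaining digit allowed by both the 24 across and the 14 down.
R1C3 = 14 − 8 = 6 completes the 14 down.
R2C1 = 24 − 17 = 7 completes the 24 across.
R1C1 = 17 − 14 = 3 completes the 17 across.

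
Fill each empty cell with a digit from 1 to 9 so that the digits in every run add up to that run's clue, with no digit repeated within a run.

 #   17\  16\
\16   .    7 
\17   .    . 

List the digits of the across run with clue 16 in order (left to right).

9 7

16 in 2 cells must be {7,9}; 17 in 2 cells must be {8,9}.
R1C1 = 16 − 7 = 9 completes the 16 across.
R2C1 = 17 − 9 = 8 completes the 17 down.
R2C2 = 17 − 8 = 9 completes the 17 across.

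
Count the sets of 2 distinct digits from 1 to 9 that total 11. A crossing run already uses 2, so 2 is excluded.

2 distinct digits from 1–9 sum between 3 and 17.
Dropping sets that contain 2.
Enumerating: {3,8}, {4,7}, {5,6}.

3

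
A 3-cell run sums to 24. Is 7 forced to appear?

Yes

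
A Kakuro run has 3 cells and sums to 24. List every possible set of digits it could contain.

{7,8,9}

3 distinct digits from 1–9 sum between 6 and 24.
Only one set works: {7,8,9}.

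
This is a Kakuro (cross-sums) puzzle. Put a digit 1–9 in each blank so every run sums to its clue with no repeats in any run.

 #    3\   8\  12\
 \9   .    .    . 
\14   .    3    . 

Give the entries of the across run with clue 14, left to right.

2 3 9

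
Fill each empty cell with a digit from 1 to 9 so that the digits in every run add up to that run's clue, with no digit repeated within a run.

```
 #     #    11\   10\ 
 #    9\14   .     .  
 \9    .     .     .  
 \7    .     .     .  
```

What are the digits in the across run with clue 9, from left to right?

7 in 3 cells must be {1,2,4}.
Nothing is forced directly, so branch on R1C3, whose candidates are 5 or 6. If R1C3 = 5: then R1C2 would have to be in {9} for the 14 across but in {1,2,3,4,5,6,7,8} for the 11 down — contradiction. So R1C3 = 6.
R1C2 = 14 − 6 = 8 completes the 14 across.
Given what's placed, R3C3 must be 1 to fit the 7 across and 10 down.
R2C3 = 10 − 7 = 3 completes the 10 down.
R3C2 = 2: the only remaining digit allowed by both the 7 across and the 11 down.
R2C2 = 11 − 10 = 1 completes the 11 down.
R3C1 = 7 − 3 = 4 completes the 7 across.
R2C1 = 9 − 4 = 5 completes the 9 across.

5, 1, 3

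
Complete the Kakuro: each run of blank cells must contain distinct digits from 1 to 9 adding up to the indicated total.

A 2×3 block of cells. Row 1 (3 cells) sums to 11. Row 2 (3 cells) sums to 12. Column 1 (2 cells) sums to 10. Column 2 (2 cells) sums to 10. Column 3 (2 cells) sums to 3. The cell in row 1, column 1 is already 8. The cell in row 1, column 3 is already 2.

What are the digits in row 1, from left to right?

8, 1, 2

3 in 2 cells must be {1,2}.
(1,2) = 11 − 10 = 1 completes the 11 across.
(2,1) = 10 − 8 = 2 completes the 10 down.
(2,2) = 10 − 1 = 9 completes the 10 down.
(2,3) = 12 − 11 = 1 completes the 12 across.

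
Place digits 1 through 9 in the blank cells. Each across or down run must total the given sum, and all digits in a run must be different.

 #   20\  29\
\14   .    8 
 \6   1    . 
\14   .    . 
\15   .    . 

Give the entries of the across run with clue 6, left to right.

29 in 4 cells must be {5,7,8,9}.
R1C1 = 14 − 8 = 6 completes the 14 across.
R2C2 = 6 − 1 = 5 completes the 6 across.
Given what's placed, R3C2 must be 9 to fit the 14 across and 29 down.
R4C2 = 29 − 22 = 7 completes the 29 down.
R3C1 = 14 − 9 = 5 completes the 14 across.
R4C1 = 15 − 7 = 8 completes the 15 across.

1 5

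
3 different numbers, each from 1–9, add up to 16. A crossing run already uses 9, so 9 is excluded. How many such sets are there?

3 distinct digits from 1–9 sum between 6 and 24.
Dropping sets that contain 9.
Enumerating: {1,7,8}, {2,6,8}, {3,5,8}, {3,6,7}, {4,5,7}.

5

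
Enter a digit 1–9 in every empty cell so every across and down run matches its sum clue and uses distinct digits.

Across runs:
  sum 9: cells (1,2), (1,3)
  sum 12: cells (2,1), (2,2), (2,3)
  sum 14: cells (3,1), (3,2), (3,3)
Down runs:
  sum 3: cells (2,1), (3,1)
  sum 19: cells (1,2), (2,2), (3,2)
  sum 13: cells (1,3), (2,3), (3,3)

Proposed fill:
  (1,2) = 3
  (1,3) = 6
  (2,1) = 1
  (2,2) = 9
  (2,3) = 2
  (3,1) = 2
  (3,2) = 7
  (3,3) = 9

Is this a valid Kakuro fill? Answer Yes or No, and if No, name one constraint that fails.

No — the across run (3,1)–(3,3) sums to 18, not 14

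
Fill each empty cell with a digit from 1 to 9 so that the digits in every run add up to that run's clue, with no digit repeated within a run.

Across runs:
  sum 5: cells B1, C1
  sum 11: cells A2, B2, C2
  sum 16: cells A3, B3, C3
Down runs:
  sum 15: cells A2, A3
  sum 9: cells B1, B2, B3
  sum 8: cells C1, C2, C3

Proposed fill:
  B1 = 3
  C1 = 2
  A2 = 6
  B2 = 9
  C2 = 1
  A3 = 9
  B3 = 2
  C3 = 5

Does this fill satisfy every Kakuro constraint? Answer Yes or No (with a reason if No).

No — the across run A2–C2 sums to 16, not 11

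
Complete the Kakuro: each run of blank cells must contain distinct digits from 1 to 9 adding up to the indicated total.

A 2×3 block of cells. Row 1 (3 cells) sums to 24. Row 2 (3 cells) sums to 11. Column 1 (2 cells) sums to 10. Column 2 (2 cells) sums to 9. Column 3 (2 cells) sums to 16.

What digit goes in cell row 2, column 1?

3

24 in 3 cells must be {7,8,9}; 16 in 2 cells must be {7,9}.
The 11 across and the 16 down share only 7, so (2,3) = 7.
(1,3) = 16 − 7 = 9 completes the 16 down.
Nothing is forced directly, so branch on (2,1), whose candidates are 1 or 3. If (2,1) = 1: then (1,1) would have to be in {7,8} for the 24 across but in {9} for the 10 down — contradiction. So (2,1) = 3.
(1,1) = 10 − 3 = 7 completes the 10 down.
(1,2) = 24 − 16 = 8 completes the 24 across.
(2,2) = 11 − 10 = 1 completes the 11 across.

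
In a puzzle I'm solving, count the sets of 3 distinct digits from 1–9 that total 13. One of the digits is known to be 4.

3

3 distinct digits from 1–9 sum between 6 and 24.
Keeping only sets containing 4.
Enumerating: {1,4,8}, {2,4,7}, {3,4,6}.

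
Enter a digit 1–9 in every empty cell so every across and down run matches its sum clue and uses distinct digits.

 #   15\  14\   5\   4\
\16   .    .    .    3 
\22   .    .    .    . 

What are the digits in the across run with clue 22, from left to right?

8 9 4 1

4 in 2 cells must be {1,3}.
R2C4 = 4 − 3 = 1 completes the 4 down.
R2C3 = 4: the only remaining digit allowed by both the 22 across and the 5 down.
R1C3 = 5 − 4 = 1 completes the 5 down.
No cell is forced outright now. R1C1 can only be 7 or 8 (the digits allowed by both its 16 across and its 15 down). If R1C1 = 8: then R1C2 would have to be in {4} for the 16 across but in {5,6,8,9} for the 14 down — contradiction. So R1C1 = 7.
R1C2 = 16 − 11 = 5 completes the 16 across.
R2C1 = 15 − 7 = 8 completes the 15 down.
R2C2 = 22 − 13 = 9 completes the 22 across.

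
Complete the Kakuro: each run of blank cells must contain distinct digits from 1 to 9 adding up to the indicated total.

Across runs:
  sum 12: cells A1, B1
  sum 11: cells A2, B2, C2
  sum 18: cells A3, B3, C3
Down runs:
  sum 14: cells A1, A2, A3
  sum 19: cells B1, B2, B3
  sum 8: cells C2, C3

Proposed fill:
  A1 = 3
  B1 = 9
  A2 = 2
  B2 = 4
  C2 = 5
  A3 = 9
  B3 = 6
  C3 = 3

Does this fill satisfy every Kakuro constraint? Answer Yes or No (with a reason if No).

Across: 3+9=12; 2+4+5=11; 9+6+3=18. Down: 3+2+9=14; 9+4+6=19; 5+3=8. No digit repeats within any run.

Yes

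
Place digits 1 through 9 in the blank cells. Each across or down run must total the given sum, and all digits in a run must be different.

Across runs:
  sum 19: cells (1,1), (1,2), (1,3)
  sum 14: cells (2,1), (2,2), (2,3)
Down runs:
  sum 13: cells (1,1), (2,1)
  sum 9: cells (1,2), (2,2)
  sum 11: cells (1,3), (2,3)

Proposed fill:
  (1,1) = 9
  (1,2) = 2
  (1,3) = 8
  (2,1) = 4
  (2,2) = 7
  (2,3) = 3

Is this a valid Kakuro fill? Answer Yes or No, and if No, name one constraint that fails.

Across: 9+2+8=19; 4+7+3=14. Down: 9+4=13; 2+7=9; 8+3=11. No digit repeats within any run.

Yes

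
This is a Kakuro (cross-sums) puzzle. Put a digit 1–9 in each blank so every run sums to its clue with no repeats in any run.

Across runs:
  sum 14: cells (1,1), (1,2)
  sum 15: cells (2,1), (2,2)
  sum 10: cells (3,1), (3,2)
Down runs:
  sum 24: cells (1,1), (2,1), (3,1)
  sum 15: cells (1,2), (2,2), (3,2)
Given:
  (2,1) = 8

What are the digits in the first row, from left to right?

9 5

24 in 3 cells must be {7,8,9}.
Given what's placed, (1,1) must be 9 to fit the 14 across and 24 down.
(1,2) = 14 − 9 = 5 completes the 14 across.
(2,2) = 15 − 8 = 7 completes the 15 across.
(3,1) = 24 − 17 = 7 completes the 24 down.
(3,2) = 10 − 7 = 3 completes the 10 across.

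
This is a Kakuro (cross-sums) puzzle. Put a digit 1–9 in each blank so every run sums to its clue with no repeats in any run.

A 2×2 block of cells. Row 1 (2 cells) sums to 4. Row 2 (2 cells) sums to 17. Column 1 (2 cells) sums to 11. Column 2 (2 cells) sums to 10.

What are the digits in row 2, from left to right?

8 9

4 in 2 cells must be {1,3}; 17 in 2 cells must be {8,9}.
The 4 across and the 11 down share only 3, so (1,1) = 3.
(1,2) = 4 − 3 = 1 completes the 4 across.
(2,1) = 11 − 3 = 8 completes the 11 down.
(2,2) = 17 − 8 = 9 completes the 17 across.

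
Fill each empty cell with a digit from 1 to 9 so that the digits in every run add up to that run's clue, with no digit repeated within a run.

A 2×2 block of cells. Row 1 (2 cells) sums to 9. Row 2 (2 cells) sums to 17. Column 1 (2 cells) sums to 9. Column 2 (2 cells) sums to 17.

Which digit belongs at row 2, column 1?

8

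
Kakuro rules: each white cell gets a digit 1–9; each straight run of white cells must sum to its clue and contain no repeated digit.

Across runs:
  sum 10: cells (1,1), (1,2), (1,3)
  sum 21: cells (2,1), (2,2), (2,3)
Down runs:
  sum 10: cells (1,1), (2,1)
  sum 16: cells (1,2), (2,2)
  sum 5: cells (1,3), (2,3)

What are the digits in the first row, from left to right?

2 7 1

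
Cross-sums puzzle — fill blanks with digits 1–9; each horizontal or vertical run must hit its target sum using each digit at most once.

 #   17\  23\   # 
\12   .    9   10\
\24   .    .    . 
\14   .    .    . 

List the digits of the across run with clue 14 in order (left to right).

24 in 3 cells must be {7,8,9}; 23 in 3 cells must be {6,8,9}.
R1C1 = 12 − 9 = 3 completes the 12 across.
Given what's placed, R2C2 must be 8 to fit the 24 across and 23 down.
R3C2 = 23 − 17 = 6 completes the 23 down.
R2C1 = 9: the only remaining digit allowed by both the 24 across and the 17 down.
R2C3 = 24 − 17 = 7 completes the 24 across.
R3C1 = 17 − 12 = 5 completes the 17 down.
R3C3 = 14 − 11 = 3 completes the 14 across.

5, 6, 3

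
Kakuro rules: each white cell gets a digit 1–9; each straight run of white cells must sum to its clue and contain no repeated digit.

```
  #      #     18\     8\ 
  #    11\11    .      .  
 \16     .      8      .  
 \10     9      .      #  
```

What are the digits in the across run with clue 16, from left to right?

R2C1 = 11 − 9 = 2 completes the 11 down.
R2C3 = 16 − 10 = 6 completes the 16 across.
R3C2 = 10 − 9 = 1 completes the 10 across.
R1C2 = 18 − 9 = 9 completes the 18 down.
R1C3 = 11 − 9 = 2 completes the 11 across.

2, 8, 6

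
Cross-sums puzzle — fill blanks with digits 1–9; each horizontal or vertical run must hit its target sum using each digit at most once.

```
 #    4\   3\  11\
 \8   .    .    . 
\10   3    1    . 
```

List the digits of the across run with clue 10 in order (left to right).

4 in 2 cells must be {1,3}; 3 in 2 cells must be {1,2}.
R1C1 = 4 − 3 = 1 completes the 4 down.
R1C2 = 3 − 1 = 2 completes the 3 down.
R1C3 = 8 − 3 = 5 completes the 8 across.
R2C3 = 10 − 4 = 6 completes the 10 across.

3 1 6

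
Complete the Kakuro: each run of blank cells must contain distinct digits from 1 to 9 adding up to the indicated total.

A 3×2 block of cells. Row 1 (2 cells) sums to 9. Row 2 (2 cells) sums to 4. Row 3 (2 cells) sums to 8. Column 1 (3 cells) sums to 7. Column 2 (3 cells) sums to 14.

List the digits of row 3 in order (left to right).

2 6

4 in 2 cells must be {1,3}; 7 in 3 cells must be {1,2,4}.
The 4 across and the 7 down share only 1, so (2,1) = 1.
(2,2) = 4 − 1 = 3 completes the 4 across.
Given what's placed, (3,1) must be 2 to fit the 8 across and 7 down.
(3,2) = 8 − 2 = 6 completes the 8 across.
(1,1) = 7 − 3 = 4 completes the 7 down.
(1,2) = 9 − 4 = 5 completes the 9 across.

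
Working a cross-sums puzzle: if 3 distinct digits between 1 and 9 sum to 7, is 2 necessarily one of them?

Yes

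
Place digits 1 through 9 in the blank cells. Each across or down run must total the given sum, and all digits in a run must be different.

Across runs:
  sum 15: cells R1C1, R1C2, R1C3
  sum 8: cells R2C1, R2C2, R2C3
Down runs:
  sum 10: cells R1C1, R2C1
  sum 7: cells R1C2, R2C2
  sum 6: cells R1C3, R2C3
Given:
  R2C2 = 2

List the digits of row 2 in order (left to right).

R1C2 = 7 − 2 = 5 completes the 7 down.
R2C1 = 1: the only remaining digit allowed by both the 8 across and the 10 down.
R2C3 = 8 − 3 = 5 completes the 8 across.
R1C1 = 10 − 1 = 9 completes the 10 down.
R1C3 = 15 − 14 = 1 completes the 15 across.

1 2 5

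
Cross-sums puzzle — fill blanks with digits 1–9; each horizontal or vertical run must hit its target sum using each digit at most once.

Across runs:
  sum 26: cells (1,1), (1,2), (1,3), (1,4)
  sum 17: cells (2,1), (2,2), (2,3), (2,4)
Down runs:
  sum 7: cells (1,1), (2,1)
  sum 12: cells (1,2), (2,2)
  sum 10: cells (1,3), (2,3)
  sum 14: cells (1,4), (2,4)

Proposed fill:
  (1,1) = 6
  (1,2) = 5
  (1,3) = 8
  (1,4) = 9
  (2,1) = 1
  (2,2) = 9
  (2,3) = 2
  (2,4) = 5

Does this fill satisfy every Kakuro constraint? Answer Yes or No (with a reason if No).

No — the down run (1,2)–(2,2) sums to 14, not 12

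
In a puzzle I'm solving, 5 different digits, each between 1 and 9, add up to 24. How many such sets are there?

11

5 distinct digits from 1–9 sum between 15 and 35.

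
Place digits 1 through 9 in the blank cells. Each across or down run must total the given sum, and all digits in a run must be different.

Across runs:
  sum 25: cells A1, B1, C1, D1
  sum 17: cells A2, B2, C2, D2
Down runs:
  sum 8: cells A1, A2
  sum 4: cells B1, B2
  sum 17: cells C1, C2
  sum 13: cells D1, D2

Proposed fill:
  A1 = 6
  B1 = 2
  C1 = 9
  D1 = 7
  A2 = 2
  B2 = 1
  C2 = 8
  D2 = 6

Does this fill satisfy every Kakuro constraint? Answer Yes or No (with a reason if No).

No — the across run A1–D1 sums to 24, not 25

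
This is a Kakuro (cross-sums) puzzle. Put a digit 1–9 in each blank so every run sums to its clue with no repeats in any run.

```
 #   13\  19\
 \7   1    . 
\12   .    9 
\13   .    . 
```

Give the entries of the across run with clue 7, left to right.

1 6

R1C2 = 7 − 1 = 6 completes the 7 across.
R2C1 = 12 − 9 = 3 completes the 12 across.
R3C1 = 13 − 4 = 9 completes the 13 down.
R3C2 = 13 − 9 = 4 completes the 13 across.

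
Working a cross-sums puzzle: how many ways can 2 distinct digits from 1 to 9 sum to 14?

2

2 distinct digits from 1–9 sum between 3 and 17.
Enumerating: {5,9}, {6,8}.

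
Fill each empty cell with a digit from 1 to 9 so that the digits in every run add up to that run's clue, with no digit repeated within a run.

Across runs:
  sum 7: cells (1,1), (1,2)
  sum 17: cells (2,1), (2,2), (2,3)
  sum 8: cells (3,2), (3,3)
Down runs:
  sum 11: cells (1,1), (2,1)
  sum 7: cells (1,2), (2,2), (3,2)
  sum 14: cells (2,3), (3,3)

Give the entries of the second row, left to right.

7 in 3 cells must be {1,2,4}.
Nothing is forced directly, so branch on (3,2), whose candidates are 1 or 2. If (3,2) = 1: then (3,3) would have to be in {7} for the 8 across but in {5,6,8,9} for the 14 down — contradiction. So (3,2) = 2.
(3,3) = 8 − 2 = 6 completes the 8 across.
(2,3) = 14 − 6 = 8 completes the 14 down.
(2,2) = 4: the only remaining digit allowed by both the 17 across and the 7 down.
(1,2) = 7 − 6 = 1 completes the 7 down.
(2,1) = 17 − 12 = 5 completes the 17 across.
(1,1) = 7 − 1 = 6 completes the 7 across.

5 4 8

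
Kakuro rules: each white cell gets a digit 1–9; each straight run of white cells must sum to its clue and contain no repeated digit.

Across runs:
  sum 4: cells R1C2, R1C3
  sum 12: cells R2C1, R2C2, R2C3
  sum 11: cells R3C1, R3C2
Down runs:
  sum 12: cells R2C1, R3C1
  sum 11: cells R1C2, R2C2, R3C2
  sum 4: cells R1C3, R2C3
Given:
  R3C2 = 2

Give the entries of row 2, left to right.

3 8 1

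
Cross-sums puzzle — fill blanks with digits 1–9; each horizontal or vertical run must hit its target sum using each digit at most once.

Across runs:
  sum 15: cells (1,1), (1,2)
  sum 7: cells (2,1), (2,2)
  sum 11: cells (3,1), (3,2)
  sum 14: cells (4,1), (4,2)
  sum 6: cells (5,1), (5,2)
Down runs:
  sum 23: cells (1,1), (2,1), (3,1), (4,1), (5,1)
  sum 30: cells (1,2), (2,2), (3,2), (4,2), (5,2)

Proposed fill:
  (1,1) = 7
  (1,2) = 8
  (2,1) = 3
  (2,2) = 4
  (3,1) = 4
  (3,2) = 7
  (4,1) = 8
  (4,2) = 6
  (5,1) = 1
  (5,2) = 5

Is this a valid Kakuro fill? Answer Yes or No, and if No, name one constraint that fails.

Across: 7+8=15; 3+4=7; 4+7=11; 8+6=14; 1+5=6. Down: 7+3+4+8+1=23; 8+4+7+6+5=30. No digit repeats within any run.

Yes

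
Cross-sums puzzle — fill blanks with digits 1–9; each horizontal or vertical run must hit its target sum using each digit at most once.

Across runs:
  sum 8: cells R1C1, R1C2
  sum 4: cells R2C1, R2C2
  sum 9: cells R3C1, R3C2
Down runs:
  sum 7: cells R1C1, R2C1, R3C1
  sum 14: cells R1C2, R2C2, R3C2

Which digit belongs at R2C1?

4 in 2 cells must be {1,3}; 7 in 3 cells must be {1,2,4}.
The 4 across and the 7 down share only 1, so R2C1 = 1.
R2C2 = 4 − 1 = 3 completes the 4 across.
Given what's placed, R1C1 must be 2 to fit the 8 across and 7 down.
R1C2 = 8 − 2 = 6 completes the 8 across.
R3C1 = 7 − 3 = 4 completes the 7 down.
R3C2 = 9 − 4 = 5 completes the 9 across.

1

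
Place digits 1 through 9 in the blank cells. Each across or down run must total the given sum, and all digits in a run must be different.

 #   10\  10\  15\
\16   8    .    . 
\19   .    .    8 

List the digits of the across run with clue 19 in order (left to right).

R1C3 = 15 − 8 = 7 completes the 15 down.
R2C1 = 10 − 8 = 2 completes the 10 down.
R2C2 = 19 − 10 = 9 completes the 19 across.
R1C2 = 16 − 15 = 1 completes the 16 across.

2, 9, 8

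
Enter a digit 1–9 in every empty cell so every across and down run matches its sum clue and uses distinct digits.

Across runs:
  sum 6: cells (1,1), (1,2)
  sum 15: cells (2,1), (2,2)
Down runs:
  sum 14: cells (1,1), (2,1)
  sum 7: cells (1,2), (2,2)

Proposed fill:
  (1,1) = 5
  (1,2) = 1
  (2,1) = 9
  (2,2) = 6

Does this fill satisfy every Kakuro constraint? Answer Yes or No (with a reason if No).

Yes

Across: 5+1=6; 9+6=15. Down: 5+9=14; 1+6=7. No digit repeats within any run.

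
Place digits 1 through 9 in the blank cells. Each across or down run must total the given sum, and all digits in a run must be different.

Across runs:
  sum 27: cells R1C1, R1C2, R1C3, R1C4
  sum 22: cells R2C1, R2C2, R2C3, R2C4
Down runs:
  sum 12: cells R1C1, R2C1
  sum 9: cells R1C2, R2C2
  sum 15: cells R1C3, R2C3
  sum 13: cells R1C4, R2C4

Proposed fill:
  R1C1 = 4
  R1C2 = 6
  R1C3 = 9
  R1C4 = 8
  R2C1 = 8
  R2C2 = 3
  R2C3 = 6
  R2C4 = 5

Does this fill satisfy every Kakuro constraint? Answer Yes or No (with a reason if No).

Yes

Across: 4+6+9+8=27; 8+3+6+5=22. Down: 4+8=12; 6+3=9; 9+6=15; 8+5=13. No digit repeats within any run.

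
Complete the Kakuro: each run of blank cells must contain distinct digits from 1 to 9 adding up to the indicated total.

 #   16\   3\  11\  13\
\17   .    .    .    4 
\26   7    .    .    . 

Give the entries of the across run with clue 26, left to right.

16 in 2 cells must be {7,9}; 3 in 2 cells must be {1,2}.
R1C1 = 16 − 7 = 9 completes the 16 down.
Given what's placed, R1C2 must be 1 to fit the 17 across and 3 down.
R1C3 = 17 − 14 = 3 completes the 17 across.
R2C2 = 3 − 1 = 2 completes the 3 down.
R2C3 = 11 − 3 = 8 completes the 11 down.
R2C4 = 26 − 17 = 9 completes the 26 across.

7, 2, 8, 9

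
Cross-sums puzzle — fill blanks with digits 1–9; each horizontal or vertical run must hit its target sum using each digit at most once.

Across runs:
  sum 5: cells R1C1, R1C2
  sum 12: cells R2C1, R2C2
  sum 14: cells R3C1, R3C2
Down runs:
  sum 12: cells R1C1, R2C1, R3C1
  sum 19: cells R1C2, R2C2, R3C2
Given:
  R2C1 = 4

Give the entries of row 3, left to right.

R2C2 = 12 − 4 = 8 completes the 12 across.
Nothing is forced directly, so branch on R1C2, whose candidates are 2 or 4. If R1C2 = 4: that forces R1C1 = 1, after which R3C1 would have to be in {5,6,8,9} for the 14 across but in {7} for the 12 down — contradiction. So R1C2 = 2.
R1C1 = 5 − 2 = 3 completes the 5 across.
R3C1 = 12 − 7 = 5 completes the 12 down.
R3C2 = 14 − 5 = 9 completes the 14 across.

5 9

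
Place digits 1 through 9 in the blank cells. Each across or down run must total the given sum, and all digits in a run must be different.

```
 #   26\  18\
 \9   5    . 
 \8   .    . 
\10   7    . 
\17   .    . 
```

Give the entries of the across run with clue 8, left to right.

6 2

17 in 2 cells must be {8,9}.
R1C2 = 9 − 5 = 4 completes the 9 across.
Given what's placed, R2C1 must be 6 to fit the 8 across and 26 down.
R2C2 = 8 − 6 = 2 completes the 8 across.
R3C2 = 10 − 7 = 3 completes the 10 across.
R4C1 = 26 − 18 = 8 completes the 26 down.
R4C2 = 17 − 8 = 9 completes the 17 across.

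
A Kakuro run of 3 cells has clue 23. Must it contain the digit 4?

No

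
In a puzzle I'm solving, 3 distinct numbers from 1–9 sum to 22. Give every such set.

{5,8,9}; {6,7,9}

3 distinct digits from 1–9 sum between 6 and 24.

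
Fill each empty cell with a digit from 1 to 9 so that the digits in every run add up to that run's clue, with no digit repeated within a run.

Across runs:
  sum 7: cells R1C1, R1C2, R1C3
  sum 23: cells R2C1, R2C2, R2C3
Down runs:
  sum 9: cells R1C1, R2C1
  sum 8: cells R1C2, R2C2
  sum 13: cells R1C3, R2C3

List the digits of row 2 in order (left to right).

8 6 9

7 in 3 cells must be {1,2,4}; 23 in 3 cells must be {6,8,9}.
The 7 across and the 13 down share only 4, so R1C3 = 4.
The 23 across and the 8 down share only 6, so R2C2 = 6.
R2C3 = 13 − 4 = 9 completes the 13 down.
R1C2 = 8 − 6 = 2 completes the 8 down.
R2C1 = 23 − 15 = 8 completes the 23 across.
R1C1 = 7 − 6 = 1 completes the 7 across.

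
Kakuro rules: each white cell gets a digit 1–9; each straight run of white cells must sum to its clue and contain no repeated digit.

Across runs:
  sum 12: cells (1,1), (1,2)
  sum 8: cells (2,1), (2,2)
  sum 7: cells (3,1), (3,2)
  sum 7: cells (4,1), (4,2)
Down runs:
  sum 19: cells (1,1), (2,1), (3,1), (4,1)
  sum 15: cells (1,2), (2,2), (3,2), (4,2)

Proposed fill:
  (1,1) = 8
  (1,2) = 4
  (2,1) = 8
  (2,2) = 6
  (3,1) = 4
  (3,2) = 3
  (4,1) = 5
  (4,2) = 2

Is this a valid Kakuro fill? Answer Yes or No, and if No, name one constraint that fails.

No — the across run (2,1)–(2,2) sums to 14, not 8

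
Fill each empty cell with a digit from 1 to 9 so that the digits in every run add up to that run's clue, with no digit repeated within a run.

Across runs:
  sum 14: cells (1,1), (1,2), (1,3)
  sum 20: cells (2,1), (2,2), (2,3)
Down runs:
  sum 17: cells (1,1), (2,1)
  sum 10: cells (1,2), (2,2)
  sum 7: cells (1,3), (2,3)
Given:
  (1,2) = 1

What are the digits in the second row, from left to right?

8, 9, 3

17 in 2 cells must be {8,9}.
(2,2) = 10 − 1 = 9 completes the 10 down.
(2,1) = 8: the only remaining digit allowed by both the 20 across and the 17 down.
(2,3) = 20 − 17 = 3 completes the 20 across.
(1,1) = 17 − 8 = 9 completes the 17 down.
(1,3) = 14 − 10 = 4 completes the 14 across.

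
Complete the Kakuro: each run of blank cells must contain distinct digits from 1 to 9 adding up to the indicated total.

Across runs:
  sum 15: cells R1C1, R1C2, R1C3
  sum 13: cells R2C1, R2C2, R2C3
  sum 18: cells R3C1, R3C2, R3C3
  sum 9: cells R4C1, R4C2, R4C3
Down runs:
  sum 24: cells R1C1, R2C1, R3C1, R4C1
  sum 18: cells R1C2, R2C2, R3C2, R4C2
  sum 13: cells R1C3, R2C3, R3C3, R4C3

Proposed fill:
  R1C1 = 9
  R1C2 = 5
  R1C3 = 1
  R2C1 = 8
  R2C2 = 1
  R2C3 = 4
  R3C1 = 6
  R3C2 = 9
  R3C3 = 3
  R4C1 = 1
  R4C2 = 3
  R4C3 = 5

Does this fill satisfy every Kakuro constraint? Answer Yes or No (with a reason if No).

Yes

Across: 9+5+1=15; 8+1+4=13; 6+9+3=18; 1+3+5=9. Down: 9+8+6+1=24; 5+1+9+3=18; 1+4+3+5=13. No digit repeats within any run.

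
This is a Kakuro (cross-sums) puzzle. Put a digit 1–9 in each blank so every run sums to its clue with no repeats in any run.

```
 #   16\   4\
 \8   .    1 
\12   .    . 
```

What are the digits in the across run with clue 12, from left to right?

9, 3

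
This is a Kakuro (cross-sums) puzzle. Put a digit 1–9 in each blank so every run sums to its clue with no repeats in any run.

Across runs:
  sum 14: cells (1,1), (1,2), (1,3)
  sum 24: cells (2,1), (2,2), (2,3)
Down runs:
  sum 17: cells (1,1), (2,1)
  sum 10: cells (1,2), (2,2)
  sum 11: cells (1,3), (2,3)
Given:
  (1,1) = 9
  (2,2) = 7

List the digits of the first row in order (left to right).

24 in 3 cells must be {7,8,9}; 17 in 2 cells must be {8,9}.
(1,2) = 10 − 7 = 3 completes the 10 down.
(1,3) = 14 − 12 = 2 completes the 14 across.
(2,1) = 17 − 9 = 8 completes the 17 down.
(2,3) = 24 − 15 = 9 completes the 24 across.

9 3 2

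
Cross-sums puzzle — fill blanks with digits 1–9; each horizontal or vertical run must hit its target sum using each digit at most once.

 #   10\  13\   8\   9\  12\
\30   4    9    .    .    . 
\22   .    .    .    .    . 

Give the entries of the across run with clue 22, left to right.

6, 4, 2, 1, 9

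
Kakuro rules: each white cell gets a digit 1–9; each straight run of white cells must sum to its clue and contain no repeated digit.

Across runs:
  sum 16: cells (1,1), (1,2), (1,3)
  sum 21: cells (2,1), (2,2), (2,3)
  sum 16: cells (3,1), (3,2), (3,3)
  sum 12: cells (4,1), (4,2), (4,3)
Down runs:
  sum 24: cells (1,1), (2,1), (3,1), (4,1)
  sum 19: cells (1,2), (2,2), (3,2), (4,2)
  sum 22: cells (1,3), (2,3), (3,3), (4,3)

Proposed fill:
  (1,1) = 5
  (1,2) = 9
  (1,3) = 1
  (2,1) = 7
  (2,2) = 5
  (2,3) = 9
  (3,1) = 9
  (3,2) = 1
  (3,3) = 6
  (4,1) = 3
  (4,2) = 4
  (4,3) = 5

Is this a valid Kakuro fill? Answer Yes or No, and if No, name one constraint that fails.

No — the down run (1,3)–(4,3) sums to 21, not 22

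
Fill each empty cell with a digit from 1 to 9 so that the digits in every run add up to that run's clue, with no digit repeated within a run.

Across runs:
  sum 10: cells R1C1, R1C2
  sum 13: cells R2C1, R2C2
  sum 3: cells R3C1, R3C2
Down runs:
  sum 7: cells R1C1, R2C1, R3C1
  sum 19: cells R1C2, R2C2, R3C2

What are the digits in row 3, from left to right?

1 2

3 in 2 cells must be {1,2}; 7 in 3 cells must be {1,2,4}.
The 13 across and the 7 down share only 4, so R2C1 = 4.
R2C2 = 13 − 4 = 9 completes the 13 across.
Given what's placed, R3C2 must be 2 to fit the 3 across and 19 down.
R1C2 = 19 − 11 = 8 completes the 19 down.
R3C1 = 3 − 2 = 1 completes the 3 across.
R1C1 = 10 − 8 = 2 completes the 10 across.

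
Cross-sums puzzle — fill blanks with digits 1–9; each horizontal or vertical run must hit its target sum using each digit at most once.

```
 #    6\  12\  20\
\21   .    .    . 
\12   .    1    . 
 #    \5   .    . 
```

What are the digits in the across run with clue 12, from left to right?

Nothing is forced directly, so branch on R1C1, whose candidates are 4 or 5. If R1C1 = 5: then R2C1 would have to be in {2,3,4,5,6,7,8,9} for the 12 across but in {1} for the 6 down — contradiction. So R1C1 = 4.
R2C1 = 6 − 4 = 2 completes the 6 down.
R2C3 = 12 − 3 = 9 completes the 12 across.
R1C3 = 8: the only remaining digit allowed by both the 21 across and the 20 down.
R3C3 = 20 − 17 = 3 completes the 20 down.
R1C2 = 21 − 12 = 9 completes the 21 across.
R3C2 = 5 − 3 = 2 completes the 5 across.

2, 1, 9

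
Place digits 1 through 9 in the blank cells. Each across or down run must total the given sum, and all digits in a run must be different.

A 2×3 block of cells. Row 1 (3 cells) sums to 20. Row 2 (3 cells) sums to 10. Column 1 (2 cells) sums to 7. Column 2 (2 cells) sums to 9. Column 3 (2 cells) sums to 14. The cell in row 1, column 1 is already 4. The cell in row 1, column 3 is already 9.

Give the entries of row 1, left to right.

4 7 9

(1,2) = 20 − 13 = 7 completes the 20 across.
(2,1) = 7 − 4 = 3 completes the 7 down.
(2,2) = 9 − 7 = 2 completes the 9 down.
(2,3) = 10 − 5 = 5 completes the 10 across.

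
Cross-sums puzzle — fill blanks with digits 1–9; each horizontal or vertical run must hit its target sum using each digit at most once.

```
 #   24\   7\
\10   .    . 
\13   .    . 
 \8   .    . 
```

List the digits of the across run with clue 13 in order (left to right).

24 in 3 cells must be {7,8,9}; 7 in 3 cells must be {1,2,4}.
The 13 across and the 7 down share only 4, so R2C2 = 4.
The 8 across and the 24 down share only 7, so R3C1 = 7.
R3C2 = 8 − 7 = 1 completes the 8 across.
R1C2 = 7 − 5 = 2 completes the 7 down.
R2C1 = 13 − 4 = 9 completes the 13 across.
R1C1 = 10 − 2 = 8 completes the 10 across.

9 4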